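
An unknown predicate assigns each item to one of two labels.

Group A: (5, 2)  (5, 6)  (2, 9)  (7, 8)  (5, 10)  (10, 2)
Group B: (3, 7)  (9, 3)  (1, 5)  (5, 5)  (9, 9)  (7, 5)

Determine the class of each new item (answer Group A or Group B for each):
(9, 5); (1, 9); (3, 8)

Group B, Group B, Group A

Rule: product is even. This holds for each 'Group A' example and fails for each 'Group B' one.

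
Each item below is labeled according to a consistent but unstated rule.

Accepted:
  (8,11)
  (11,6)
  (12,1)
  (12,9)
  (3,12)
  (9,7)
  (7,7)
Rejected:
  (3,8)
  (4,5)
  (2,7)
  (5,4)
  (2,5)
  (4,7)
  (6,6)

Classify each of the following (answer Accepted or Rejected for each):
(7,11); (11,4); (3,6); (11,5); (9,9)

Accepted, Accepted, Rejected, Accepted, Accepted

Every 'Accepted' example satisfies: sum ≥ 13. None of the 'Rejected' examples do.
(7,11) → 7+11 = 18 → Accepted. (11,4) → 11+4 = 15 → Accepted. (3,6) → 3+6 = 9 → Rejected. (11,5) → 11+5 = 16 → Accepted. (9,9) → 9+9 = 18 → Accepted.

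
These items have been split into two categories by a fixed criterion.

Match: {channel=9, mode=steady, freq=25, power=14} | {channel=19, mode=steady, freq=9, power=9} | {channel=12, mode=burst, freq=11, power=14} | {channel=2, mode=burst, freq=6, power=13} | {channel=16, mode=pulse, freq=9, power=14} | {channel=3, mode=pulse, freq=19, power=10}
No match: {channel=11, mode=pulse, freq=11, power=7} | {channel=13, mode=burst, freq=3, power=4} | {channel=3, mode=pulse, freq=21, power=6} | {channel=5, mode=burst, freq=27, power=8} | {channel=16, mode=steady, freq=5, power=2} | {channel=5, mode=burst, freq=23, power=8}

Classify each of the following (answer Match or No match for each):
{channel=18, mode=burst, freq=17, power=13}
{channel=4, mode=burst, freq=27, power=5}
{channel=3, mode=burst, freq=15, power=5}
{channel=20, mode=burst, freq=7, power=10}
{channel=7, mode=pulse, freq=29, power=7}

Match, No match, No match, Match, No match

The classifier is using: power ≥ 9.
{channel=18, mode=burst, freq=17, power=13} → power = 13 → Match.
{channel=4, mode=burst, freq=27, power=5} → power = 5 → No match.
{channel=3, mode=burst, freq=15, power=5} → power = 5 → No match.
{channel=20, mode=burst, freq=7, power=10} → power = 10 → Match.
{channel=7, mode=pulse, freq=29, power=7} → power = 7 → No match.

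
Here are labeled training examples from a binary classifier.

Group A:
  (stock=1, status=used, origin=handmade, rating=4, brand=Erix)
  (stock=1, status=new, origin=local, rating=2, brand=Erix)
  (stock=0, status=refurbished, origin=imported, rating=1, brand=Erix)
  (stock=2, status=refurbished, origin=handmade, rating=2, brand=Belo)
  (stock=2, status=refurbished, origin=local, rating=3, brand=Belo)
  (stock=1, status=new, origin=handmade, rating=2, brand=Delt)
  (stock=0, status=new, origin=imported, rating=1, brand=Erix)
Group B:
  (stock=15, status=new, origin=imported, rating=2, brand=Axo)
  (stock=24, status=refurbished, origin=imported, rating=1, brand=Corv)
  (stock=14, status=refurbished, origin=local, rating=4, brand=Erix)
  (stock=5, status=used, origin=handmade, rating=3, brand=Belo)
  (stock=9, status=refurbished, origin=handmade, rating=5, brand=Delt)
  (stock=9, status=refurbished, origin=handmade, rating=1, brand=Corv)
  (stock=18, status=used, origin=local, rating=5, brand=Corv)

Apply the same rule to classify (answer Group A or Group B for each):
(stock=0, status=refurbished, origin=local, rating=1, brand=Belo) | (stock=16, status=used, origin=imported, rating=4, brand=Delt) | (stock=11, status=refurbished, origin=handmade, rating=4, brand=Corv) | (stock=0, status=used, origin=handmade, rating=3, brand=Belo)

Group A, Group B, Group B, Group A

One predicate separates the groups cleanly: stock ≤ 2.
(stock=0, status=refurbished, origin=local, rating=1, brand=Belo): stock = 0, passes → Group A.
(stock=16, status=used, origin=imported, rating=4, brand=Delt): stock = 16, does not fit → Group B.
(stock=11, status=refurbished, origin=handmade, rating=4, brand=Corv): stock = 11, does not fit → Group B.
(stock=0, status=used, origin=handmade, rating=3, brand=Belo): stock = 0, passes → Group A.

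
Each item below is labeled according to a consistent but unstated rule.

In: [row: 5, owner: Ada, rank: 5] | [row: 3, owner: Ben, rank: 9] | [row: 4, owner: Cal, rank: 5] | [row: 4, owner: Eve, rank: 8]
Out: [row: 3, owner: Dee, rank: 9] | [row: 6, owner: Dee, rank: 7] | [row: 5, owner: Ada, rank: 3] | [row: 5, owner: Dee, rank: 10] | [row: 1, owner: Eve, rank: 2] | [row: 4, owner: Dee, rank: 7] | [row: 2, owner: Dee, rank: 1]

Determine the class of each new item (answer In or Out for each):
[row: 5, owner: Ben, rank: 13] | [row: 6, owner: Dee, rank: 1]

The pattern is that an item is 'In' exactly when: owner is not Dee AND rank ≥ 5.
[row: 5, owner: Ben, rank: 13]: In (owner is Ben, rank = 13). [row: 6, owner: Dee, rank: 1]: Out (owner is Dee, rank = 1).

In, Out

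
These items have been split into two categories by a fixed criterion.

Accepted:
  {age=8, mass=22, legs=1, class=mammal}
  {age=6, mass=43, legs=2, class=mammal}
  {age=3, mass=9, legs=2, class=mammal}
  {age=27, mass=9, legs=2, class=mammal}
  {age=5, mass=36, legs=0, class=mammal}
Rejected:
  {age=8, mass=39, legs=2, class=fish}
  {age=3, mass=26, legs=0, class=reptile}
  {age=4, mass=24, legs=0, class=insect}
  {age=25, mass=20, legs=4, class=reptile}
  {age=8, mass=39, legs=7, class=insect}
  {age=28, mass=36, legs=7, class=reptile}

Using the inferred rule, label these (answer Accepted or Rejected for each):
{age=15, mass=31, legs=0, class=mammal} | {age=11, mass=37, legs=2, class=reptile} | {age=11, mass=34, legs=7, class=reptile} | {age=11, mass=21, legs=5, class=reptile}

Accepted, Rejected, Rejected, Rejected

The distinguishing property — class is mammal — holds for all the 'Accepted' cases and none of the 'Rejected' cases.
{age=15, mass=31, legs=0, class=mammal} — class is mammal, hence Accepted.
{age=11, mass=37, legs=2, class=reptile} — class is reptile, hence Rejected.
{age=11, mass=34, legs=7, class=reptile} — class is reptile, hence Rejected.
{age=11, mass=21, legs=5, class=reptile} — class is reptile, hence Rejected.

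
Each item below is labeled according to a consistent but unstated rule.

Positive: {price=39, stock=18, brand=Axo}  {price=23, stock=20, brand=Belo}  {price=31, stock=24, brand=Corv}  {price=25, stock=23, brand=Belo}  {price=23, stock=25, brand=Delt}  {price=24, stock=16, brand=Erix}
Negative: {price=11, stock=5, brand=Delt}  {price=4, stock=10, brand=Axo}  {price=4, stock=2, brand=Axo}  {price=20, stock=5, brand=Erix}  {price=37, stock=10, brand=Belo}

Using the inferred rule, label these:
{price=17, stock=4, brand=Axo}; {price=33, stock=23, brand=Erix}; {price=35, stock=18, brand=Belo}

Every 'Positive' example satisfies: stock ≥ 16. None of the 'Negative' examples do.
{price=17, stock=4, brand=Axo} — stock = 4, hence Negative. {price=33, stock=23, brand=Erix} — stock = 23, hence Positive. {price=35, stock=18, brand=Belo} — stock = 18, hence Positive.

Negative, Positive, Positive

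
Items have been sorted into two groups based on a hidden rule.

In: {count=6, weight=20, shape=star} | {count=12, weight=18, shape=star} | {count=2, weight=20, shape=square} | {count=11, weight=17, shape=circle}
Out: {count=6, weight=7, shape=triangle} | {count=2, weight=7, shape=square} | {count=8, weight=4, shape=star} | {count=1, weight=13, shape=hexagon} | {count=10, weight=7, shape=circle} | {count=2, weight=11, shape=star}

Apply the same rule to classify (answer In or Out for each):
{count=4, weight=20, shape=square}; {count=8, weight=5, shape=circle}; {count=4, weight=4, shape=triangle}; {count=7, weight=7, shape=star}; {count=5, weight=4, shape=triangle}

Rule: weight ≥ 17. This holds for each 'In' example and fails for each 'Out' one.
{count=4, weight=20, shape=square}: weight = 20 — satisfies this, so In. {count=8, weight=5, shape=circle}: weight = 5 — does not fit, so Out. {count=4, weight=4, shape=triangle}: weight = 4 — does not fit, so Out. {count=7, weight=7, shape=star}: weight = 7 — does not fit, so Out. {count=5, weight=4, shape=triangle}: weight = 4 — does not fit, so Out.

In, Out, Out, Out, Out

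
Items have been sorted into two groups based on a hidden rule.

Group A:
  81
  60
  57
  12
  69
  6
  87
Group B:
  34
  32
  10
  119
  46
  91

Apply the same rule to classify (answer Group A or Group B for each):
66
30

Group A, Group A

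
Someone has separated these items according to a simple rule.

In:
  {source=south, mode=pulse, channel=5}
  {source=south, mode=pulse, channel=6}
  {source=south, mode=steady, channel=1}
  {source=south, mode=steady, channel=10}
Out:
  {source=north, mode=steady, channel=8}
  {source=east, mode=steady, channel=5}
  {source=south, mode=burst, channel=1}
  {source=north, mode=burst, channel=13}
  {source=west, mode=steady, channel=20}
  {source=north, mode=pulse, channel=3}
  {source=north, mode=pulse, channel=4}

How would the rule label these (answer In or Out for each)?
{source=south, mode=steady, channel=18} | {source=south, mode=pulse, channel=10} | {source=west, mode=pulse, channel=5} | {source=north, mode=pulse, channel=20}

The distinguishing property — mode is not burst AND source is south — holds for all the 'In' cases and none of the 'Out' cases.
{source=south, mode=steady, channel=18} — mode is steady, source is south, hence In.
{source=south, mode=pulse, channel=10} — mode is pulse, source is south, hence In.
{source=west, mode=pulse, channel=5} — mode is pulse, source is west, hence Out.
{source=north, mode=pulse, channel=20} — mode is pulse, source is north, hence Out.

In, In, Out, Out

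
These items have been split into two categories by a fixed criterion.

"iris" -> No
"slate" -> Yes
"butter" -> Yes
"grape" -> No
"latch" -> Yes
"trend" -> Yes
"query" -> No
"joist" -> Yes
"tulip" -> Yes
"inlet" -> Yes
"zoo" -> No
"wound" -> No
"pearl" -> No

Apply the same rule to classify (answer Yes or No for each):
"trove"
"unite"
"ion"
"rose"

Yes, Yes, No, No

All 'Yes' examples share one property — contains 't' — and every 'No' example lacks it.
"trove": Yes (has 't'). "unite": Yes (has 't'). "ion": No (no 't'). "rose": No (no 't').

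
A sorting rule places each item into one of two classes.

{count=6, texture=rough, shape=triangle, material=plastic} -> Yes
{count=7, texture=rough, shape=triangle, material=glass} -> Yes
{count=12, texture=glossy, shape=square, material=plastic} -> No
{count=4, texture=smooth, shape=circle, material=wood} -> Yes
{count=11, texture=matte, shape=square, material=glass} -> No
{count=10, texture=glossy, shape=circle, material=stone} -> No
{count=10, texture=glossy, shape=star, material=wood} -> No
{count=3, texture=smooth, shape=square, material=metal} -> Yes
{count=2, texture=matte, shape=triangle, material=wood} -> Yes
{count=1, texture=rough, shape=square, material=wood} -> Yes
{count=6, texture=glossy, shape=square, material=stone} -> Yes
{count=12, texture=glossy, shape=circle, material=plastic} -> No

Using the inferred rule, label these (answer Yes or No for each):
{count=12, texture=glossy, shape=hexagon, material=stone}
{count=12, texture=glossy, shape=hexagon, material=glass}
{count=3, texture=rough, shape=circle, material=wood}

No, No, Yes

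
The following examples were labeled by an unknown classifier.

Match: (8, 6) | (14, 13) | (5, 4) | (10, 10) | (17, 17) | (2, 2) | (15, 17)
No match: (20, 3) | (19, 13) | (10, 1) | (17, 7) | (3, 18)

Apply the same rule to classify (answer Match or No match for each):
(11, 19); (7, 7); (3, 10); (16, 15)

No match, Match, No match, Match

The simplest hypothesis consistent with all the labels is: |first − second| ≤ 2.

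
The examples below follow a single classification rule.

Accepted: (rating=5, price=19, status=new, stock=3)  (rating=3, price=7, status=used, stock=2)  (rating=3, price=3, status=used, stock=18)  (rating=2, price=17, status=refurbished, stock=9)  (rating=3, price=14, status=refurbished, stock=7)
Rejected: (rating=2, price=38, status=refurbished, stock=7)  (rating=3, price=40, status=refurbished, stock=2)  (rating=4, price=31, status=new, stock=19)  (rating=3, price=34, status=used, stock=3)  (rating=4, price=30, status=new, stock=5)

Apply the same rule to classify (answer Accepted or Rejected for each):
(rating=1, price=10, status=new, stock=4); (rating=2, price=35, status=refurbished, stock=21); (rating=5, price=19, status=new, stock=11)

Accepted, Rejected, Accepted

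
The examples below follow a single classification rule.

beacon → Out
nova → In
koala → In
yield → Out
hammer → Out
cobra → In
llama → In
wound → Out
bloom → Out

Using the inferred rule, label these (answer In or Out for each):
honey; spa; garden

Out, In, Out

The distinguishing property — ends with 'a' — holds for all the 'In' cases and none of the 'Out' cases.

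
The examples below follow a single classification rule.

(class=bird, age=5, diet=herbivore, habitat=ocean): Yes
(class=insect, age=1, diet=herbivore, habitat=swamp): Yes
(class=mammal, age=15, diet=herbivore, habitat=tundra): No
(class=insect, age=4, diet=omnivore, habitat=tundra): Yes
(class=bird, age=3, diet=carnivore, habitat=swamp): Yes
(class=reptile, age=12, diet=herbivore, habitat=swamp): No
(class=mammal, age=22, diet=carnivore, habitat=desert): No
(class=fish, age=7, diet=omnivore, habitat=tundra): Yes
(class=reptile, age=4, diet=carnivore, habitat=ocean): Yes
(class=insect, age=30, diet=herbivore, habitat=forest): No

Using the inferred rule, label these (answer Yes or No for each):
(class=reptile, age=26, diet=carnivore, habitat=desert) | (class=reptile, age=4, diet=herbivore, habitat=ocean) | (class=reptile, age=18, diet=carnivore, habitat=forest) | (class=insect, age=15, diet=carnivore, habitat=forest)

A rule that fits every label: age ≤ 7 — true of each 'Yes' example, false of each 'No' one.
(class=reptile, age=26, diet=carnivore, habitat=desert) → age = 26 → No. (class=reptile, age=4, diet=herbivore, habitat=ocean) → age = 4 → Yes. (class=reptile, age=18, diet=carnivore, habitat=forest) → age = 18 → No. (class=insect, age=15, diet=carnivore, habitat=forest) → age = 15 → No.

No, Yes, No, No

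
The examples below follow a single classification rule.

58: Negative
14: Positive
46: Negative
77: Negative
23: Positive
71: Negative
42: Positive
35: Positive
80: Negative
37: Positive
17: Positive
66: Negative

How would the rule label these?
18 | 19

Positive, Positive

Rule: at most 42. This holds for each 'Positive' example and fails for each 'Negative' one.
18 — 18 ≤ 42, hence Positive.
19 — 19 ≤ 42, hence Positive.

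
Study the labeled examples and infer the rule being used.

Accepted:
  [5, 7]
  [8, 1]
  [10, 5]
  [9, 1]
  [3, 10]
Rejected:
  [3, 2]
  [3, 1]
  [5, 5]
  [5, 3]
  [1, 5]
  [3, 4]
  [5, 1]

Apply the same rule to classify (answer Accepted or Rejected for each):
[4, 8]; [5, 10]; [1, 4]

Rule: max ≥ 7. This holds for each 'Accepted' example and fails for each 'Rejected' one.
Accepted: [4, 8], since max 8.
Accepted: [5, 10], since max 10.
Rejected: [1, 4], since max 4.

Accepted, Accepted, Rejected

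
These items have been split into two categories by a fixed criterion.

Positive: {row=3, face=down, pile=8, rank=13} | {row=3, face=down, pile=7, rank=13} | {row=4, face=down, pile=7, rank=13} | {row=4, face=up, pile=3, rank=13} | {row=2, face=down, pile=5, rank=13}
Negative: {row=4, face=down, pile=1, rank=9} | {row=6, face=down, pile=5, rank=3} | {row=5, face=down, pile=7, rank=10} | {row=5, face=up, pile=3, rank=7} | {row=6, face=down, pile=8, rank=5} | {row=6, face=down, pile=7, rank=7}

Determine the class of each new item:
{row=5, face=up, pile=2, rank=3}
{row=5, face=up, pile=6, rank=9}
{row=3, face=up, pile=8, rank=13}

Negative, Negative, Positive

The classifier is using: rank = 13.
{row=5, face=up, pile=2, rank=3} → rank = 3 → Negative. {row=5, face=up, pile=6, rank=9} → rank = 9 → Negative. {row=3, face=up, pile=8, rank=13} → rank = 13 → Positive.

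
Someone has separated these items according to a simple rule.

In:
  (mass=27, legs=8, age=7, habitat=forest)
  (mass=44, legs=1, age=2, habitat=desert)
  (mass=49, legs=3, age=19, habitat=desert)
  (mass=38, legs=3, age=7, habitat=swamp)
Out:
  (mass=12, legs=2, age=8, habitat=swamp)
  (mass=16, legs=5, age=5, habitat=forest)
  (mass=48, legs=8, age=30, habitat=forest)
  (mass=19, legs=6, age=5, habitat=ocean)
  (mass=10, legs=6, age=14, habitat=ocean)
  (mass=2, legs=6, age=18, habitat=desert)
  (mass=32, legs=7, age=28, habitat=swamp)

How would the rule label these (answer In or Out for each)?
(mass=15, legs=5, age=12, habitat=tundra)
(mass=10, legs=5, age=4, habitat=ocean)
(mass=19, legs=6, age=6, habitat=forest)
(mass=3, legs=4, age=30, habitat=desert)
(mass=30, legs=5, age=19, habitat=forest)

Out, Out, Out, Out, In

A rule that fits every label: mass ≥ 27 AND age ≤ 19 — true of each 'In' example, false of each 'Out' one.
(mass=15, legs=5, age=12, habitat=tundra): Out (mass = 15, age = 12). (mass=10, legs=5, age=4, habitat=ocean): Out (mass = 10, age = 4). (mass=19, legs=6, age=6, habitat=forest): Out (mass = 19, age = 6). (mass=3, legs=4, age=30, habitat=desert): Out (mass = 3, age = 30). (mass=30, legs=5, age=19, habitat=forest): In (mass = 30, age = 19).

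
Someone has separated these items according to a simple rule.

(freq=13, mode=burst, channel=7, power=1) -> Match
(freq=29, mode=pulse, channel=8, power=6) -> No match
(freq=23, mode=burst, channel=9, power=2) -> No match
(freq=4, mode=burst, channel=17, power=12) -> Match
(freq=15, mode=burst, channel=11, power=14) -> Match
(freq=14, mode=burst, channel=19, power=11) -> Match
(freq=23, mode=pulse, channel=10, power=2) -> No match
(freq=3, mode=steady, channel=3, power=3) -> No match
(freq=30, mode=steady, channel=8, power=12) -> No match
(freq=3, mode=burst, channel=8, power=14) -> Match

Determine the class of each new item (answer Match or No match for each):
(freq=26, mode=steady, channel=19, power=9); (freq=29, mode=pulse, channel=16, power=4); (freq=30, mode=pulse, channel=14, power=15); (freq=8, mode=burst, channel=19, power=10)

The rule appears to be: mode is burst AND freq ≤ 15.
(freq=26, mode=steady, channel=19, power=9): mode is steady, freq = 26 — fails this test, so No match. (freq=29, mode=pulse, channel=16, power=4): mode is pulse, freq = 29 — fails this test, so No match. (freq=30, mode=pulse, channel=14, power=15): mode is pulse, freq = 30 — fails this test, so No match. (freq=8, mode=burst, channel=19, power=10): mode is burst, freq = 8 — checks out, so Match.

No match, No match, No match, Match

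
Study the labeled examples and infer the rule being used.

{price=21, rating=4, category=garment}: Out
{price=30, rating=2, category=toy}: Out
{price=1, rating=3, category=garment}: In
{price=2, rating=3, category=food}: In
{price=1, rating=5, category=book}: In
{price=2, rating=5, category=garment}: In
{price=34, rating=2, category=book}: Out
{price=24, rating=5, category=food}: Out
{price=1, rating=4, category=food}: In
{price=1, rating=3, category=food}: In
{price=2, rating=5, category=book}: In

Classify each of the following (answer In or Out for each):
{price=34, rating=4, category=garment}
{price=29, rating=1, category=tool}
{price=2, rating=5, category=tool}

The pattern is that an item is 'In' exactly when: price ≤ 2.

Out, Out, In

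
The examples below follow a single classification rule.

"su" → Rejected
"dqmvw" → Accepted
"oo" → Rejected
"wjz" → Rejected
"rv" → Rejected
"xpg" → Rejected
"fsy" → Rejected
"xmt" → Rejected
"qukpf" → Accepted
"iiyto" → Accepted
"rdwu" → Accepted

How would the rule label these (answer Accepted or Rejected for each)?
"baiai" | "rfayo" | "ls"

Accepted, Accepted, Rejected

The common property of the 'Accepted' items is: length ≥ 4. No 'Rejected' item has it.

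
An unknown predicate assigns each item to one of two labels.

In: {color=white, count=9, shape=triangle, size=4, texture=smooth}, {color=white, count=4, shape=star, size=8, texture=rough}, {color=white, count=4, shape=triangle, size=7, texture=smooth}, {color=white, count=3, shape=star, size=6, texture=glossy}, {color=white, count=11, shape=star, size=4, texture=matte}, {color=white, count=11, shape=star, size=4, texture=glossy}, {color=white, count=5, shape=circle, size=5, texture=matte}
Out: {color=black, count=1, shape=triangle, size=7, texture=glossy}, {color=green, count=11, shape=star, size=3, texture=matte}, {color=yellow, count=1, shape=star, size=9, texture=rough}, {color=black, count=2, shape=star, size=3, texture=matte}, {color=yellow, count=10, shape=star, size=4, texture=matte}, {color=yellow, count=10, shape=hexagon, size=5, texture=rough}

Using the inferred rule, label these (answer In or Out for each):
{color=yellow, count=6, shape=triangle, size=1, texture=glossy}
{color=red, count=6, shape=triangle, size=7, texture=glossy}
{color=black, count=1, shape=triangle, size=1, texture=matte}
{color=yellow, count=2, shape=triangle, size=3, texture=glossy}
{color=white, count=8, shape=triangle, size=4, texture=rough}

A rule that fits every label: color is white — true of each 'In' example, false of each 'Out' one.
Out: {color=yellow, count=6, shape=triangle, size=1, texture=glossy}, since color is yellow.
Out: {color=red, count=6, shape=triangle, size=7, texture=glossy}, since color is red.
Out: {color=black, count=1, shape=triangle, size=1, texture=matte}, since color is black.
Out: {color=yellow, count=2, shape=triangle, size=3, texture=glossy}, since color is yellow.
In: {color=white, count=8, shape=triangle, size=4, texture=rough}, since color is white.

Out, Out, Out, Out, In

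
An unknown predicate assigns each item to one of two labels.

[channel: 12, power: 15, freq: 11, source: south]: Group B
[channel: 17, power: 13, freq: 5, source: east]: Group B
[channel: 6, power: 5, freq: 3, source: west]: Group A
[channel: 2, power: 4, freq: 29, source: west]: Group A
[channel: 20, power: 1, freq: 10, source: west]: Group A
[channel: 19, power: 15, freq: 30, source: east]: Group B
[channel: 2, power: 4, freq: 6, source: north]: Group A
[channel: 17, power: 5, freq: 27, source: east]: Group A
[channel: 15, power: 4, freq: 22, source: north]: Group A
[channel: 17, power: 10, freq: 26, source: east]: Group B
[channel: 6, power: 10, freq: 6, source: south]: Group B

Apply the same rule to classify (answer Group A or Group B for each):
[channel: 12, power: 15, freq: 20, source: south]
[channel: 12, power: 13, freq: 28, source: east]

Group B, Group B

One predicate separates the groups cleanly: power ≤ 5.
[channel: 12, power: 15, freq: 20, source: south] → power = 15 → Group B. [channel: 12, power: 13, freq: 28, source: east] → power = 13 → Group B.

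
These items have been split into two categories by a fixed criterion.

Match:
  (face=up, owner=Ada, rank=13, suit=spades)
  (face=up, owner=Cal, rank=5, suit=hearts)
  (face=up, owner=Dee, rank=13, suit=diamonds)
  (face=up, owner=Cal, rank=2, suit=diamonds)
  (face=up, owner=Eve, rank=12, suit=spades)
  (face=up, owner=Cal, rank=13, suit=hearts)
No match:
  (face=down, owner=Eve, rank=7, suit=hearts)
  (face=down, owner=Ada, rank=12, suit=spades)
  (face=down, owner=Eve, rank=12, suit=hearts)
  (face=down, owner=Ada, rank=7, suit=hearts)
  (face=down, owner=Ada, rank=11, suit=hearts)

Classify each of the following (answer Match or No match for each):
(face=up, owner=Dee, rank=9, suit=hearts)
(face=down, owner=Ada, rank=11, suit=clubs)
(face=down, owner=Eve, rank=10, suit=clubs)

Match, No match, No match

Rule: face is up. This holds for each 'Match' example and fails for each 'No match' one.
Match: (face=up, owner=Dee, rank=9, suit=hearts), since face is up. No match: (face=down, owner=Ada, rank=11, suit=clubs), since face is down. No match: (face=down, owner=Eve, rank=10, suit=clubs), since face is down.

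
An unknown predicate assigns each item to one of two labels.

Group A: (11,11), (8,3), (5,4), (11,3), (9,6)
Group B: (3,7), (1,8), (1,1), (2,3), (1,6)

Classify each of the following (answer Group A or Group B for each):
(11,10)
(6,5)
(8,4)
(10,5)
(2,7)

The classifier is using: first ≥ 4.
(11,10): Group A (first 11). (6,5): Group A (first 6). (8,4): Group A (first 8). (10,5): Group A (first 10). (2,7): Group B (first 2).

Group A, Group A, Group A, Group A, Group B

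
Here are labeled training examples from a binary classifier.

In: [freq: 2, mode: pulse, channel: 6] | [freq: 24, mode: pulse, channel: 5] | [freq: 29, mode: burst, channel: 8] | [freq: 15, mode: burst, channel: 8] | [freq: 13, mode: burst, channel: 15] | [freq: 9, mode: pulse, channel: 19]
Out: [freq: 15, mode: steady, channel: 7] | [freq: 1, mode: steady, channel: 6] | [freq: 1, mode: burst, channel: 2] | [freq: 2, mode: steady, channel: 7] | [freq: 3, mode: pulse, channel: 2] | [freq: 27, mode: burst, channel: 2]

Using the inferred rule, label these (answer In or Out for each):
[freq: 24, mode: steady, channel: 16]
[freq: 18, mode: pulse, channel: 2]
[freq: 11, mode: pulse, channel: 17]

Out, Out, In

All 'In' examples share one property — mode is not steady AND channel ≥ 5 — and every 'Out' example lacks it.
[freq: 24, mode: steady, channel: 16]: Out (mode is steady, channel = 16).
[freq: 18, mode: pulse, channel: 2]: Out (mode is pulse, channel = 2).
[freq: 11, mode: pulse, channel: 17]: In (mode is pulse, channel = 17).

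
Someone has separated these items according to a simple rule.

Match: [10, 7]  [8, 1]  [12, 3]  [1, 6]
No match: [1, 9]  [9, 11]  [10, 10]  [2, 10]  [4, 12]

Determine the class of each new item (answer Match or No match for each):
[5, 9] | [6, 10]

'Match' ⟺ sum is odd.
[5, 9] — 5+9 = 14, hence No match.
[6, 10] — 6+10 = 16, hence No match.

No match, No match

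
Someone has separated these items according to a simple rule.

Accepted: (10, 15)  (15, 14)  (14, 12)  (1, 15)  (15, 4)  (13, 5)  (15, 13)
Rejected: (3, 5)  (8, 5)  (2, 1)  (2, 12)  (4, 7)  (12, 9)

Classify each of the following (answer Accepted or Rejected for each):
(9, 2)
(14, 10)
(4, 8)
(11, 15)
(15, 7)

All 'Accepted' examples share one property — max ≥ 13 — and every 'Rejected' example lacks it.
(9, 2) → max 9 → Rejected.
(14, 10) → max 14 → Accepted.
(4, 8) → max 8 → Rejected.
(11, 15) → max 15 → Accepted.
(15, 7) → max 15 → Accepted.

Rejected, Accepted, Rejected, Accepted, Accepted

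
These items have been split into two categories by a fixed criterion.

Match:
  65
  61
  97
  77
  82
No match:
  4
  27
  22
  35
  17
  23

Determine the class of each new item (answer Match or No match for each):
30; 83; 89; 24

Rule: at least 61. This holds for each 'Match' example and fails for each 'No match' one.
No match: 30, since 30 < 61.
Match: 83, since 83 ≥ 61.
Match: 89, since 89 ≥ 61.
No match: 24, since 24 < 61.

No match, Match, Match, No match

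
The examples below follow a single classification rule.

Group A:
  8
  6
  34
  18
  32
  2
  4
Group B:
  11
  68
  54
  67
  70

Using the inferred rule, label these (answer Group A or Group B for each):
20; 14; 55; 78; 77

The rule appears to be: even AND at most 34.
20: 20 is even, 20 ≤ 34 — satisfies this, so Group A.
14: 14 is even, 14 ≤ 34 — satisfies this, so Group A.
55: 55 is odd, 55 > 34 — does not fit, so Group B.
78: 78 is even, 78 > 34 — does not fit, so Group B.
77: 77 is odd, 77 > 34 — does not fit, so Group B.

Group A, Group A, Group B, Group B, Group B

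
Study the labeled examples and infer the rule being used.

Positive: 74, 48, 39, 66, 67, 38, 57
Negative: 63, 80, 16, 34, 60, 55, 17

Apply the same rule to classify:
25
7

Negative, Negative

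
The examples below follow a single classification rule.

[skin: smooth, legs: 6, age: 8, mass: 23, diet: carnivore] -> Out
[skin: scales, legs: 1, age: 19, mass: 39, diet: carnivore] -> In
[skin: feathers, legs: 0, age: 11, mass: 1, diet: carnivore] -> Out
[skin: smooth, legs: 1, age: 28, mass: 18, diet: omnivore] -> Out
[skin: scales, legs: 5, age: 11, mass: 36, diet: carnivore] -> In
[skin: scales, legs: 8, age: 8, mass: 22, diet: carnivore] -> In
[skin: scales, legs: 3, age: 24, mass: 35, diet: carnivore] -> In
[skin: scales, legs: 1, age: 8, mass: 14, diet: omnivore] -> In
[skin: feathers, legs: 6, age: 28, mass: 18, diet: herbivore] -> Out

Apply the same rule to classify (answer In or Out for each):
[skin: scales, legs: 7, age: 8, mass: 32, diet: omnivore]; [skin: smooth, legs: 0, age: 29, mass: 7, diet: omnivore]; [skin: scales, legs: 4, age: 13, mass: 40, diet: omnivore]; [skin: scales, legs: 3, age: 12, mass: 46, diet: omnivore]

In, Out, In, In

One predicate separates the groups cleanly: skin is scales.
[skin: scales, legs: 7, age: 8, mass: 32, diet: omnivore] — skin is scales, hence In.
[skin: smooth, legs: 0, age: 29, mass: 7, diet: omnivore] — skin is smooth, hence Out.
[skin: scales, legs: 4, age: 13, mass: 40, diet: omnivore] — skin is scales, hence In.
[skin: scales, legs: 3, age: 12, mass: 46, diet: omnivore] — skin is scales, hence In.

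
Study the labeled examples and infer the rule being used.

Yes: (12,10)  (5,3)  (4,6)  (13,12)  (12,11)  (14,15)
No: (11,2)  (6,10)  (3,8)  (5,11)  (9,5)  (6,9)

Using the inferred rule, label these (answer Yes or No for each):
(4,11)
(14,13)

The distinguishing property — |first − second| ≤ 2 — holds for all the 'Yes' cases and none of the 'No' cases.
(4,11): |4−11| = 7 — does not pass, so No. (14,13): |14−13| = 1 — checks out, so Yes.

No, Yes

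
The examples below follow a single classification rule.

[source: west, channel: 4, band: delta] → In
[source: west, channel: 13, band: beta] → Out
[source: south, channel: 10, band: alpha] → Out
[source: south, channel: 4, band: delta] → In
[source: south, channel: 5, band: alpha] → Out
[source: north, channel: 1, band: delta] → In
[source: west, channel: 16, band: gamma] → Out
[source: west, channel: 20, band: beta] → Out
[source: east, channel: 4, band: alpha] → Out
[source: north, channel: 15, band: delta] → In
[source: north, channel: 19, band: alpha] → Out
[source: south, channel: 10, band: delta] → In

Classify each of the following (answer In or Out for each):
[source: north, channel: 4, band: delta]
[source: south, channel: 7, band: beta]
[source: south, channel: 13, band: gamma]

A rule that fits every label: band is delta — true of each 'In' example, false of each 'Out' one.

In, Out, Out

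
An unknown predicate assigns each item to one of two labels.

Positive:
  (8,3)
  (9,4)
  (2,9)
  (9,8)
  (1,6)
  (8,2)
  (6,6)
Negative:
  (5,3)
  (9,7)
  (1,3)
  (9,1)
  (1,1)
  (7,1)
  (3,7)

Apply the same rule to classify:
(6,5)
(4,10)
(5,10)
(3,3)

Checking candidate rules against both groups, what survives is: product is even.
(6,5): 6·5 = 30, matches → Positive. (4,10): 4·10 = 40, matches → Positive. (5,10): 5·10 = 50, matches → Positive. (3,3): 3·3 = 9, does not fit → Negative.

Positive, Positive, Positive, Negative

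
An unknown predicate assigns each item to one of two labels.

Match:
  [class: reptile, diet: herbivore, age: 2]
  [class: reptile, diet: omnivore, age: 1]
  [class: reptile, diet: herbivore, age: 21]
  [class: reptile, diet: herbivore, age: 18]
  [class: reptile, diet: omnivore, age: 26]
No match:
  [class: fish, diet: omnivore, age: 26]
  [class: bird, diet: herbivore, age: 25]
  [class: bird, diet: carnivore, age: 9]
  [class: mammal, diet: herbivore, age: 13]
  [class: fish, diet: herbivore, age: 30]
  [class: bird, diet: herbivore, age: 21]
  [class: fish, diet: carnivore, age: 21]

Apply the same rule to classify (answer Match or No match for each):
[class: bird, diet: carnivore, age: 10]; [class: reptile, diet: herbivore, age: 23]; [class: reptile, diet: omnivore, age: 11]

No match, Match, Match

Comparing the two groups points to one rule — class is reptile.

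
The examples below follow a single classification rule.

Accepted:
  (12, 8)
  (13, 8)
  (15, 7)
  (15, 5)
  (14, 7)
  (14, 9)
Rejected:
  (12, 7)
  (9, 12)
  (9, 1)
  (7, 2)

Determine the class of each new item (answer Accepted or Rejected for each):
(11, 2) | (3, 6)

Rejected, Rejected

The simplest hypothesis consistent with all the labels is: first > second AND sum ≥ 20.
(11, 2): 11 > 2, 11+2 = 13 — lacks this property, so Rejected.
(3, 6): 3 < 6, 3+6 = 9 — lacks this property, so Rejected.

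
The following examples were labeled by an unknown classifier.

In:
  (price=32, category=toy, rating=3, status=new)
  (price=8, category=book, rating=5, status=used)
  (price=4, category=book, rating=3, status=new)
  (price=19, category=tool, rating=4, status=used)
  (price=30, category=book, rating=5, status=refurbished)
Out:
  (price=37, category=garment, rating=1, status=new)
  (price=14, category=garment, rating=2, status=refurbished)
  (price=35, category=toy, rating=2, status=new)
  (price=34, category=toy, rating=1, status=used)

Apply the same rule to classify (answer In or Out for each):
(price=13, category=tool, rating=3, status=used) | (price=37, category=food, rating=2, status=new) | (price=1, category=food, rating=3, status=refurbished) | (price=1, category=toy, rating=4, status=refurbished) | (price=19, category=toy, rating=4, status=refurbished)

In, Out, In, In, In

Rule: rating ≥ 3. This holds for each 'In' example and fails for each 'Out' one.
In: (price=13, category=tool, rating=3, status=used), since rating = 3. Out: (price=37, category=food, rating=2, status=new), since rating = 2. In: (price=1, category=food, rating=3, status=refurbished), since rating = 3. In: (price=1, category=toy, rating=4, status=refurbished), since rating = 4. In: (price=19, category=toy, rating=4, status=refurbished), since rating = 4.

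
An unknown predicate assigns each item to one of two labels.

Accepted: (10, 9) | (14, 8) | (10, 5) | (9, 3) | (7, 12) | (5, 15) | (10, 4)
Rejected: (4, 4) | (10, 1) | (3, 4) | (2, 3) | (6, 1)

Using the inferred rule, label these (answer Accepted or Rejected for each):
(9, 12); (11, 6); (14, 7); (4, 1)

Accepted, Accepted, Accepted, Rejected

Rule: sum ≥ 12. This holds for each 'Accepted' example and fails for each 'Rejected' one.
Accepted: (9, 12), since 9+12 = 21.
Accepted: (11, 6), since 11+6 = 17.
Accepted: (14, 7), since 14+7 = 21.
Rejected: (4, 1), since 4+1 = 5.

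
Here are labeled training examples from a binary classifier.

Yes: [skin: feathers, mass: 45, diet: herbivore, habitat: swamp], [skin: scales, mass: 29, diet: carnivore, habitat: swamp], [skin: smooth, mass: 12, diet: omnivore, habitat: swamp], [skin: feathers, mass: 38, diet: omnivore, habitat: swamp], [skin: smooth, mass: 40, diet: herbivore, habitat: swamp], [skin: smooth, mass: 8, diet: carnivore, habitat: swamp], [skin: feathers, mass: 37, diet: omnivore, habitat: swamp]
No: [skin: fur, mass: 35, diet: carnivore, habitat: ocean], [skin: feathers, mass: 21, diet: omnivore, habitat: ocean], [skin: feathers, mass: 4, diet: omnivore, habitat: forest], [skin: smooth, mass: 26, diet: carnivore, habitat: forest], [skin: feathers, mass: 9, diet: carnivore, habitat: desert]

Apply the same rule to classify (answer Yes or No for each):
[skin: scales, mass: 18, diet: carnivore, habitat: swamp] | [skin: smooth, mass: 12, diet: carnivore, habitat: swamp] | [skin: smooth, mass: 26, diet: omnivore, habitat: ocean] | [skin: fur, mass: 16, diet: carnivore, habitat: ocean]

Yes, Yes, No, No

'Yes' ⟺ habitat is swamp.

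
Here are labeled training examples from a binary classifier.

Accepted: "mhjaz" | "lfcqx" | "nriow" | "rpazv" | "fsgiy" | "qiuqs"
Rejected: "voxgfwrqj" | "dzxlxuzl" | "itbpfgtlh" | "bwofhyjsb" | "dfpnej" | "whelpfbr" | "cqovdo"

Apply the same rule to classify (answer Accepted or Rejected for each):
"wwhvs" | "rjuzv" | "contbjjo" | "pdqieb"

Comparing the two groups points to one rule — length 5.
"wwhvs": length 5, matches → Accepted. "rjuzv": length 5, matches → Accepted. "contbjjo": length 8, does not fit → Rejected. "pdqieb": length 6, does not fit → Rejected.

Accepted, Accepted, Rejected, Rejected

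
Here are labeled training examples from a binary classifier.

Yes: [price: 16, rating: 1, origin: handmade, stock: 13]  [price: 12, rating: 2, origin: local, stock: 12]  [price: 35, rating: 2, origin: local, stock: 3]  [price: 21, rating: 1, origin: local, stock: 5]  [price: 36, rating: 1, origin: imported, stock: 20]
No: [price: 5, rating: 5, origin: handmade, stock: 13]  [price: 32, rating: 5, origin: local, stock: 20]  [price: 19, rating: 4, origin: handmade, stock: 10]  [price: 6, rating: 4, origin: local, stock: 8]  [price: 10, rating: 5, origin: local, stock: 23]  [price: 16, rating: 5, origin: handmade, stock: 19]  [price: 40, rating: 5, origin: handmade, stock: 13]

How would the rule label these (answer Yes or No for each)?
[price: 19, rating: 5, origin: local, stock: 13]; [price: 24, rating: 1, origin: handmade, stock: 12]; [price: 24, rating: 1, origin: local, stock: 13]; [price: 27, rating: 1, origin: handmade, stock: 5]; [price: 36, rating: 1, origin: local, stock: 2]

No, Yes, Yes, Yes, Yes

'Yes' ⟺ rating ≤ 2.
[price: 19, rating: 5, origin: local, stock: 13]: rating = 5 — fails this test, so No.
[price: 24, rating: 1, origin: handmade, stock: 12]: rating = 1 — has this property, so Yes.
[price: 24, rating: 1, origin: local, stock: 13]: rating = 1 — has this property, so Yes.
[price: 27, rating: 1, origin: handmade, stock: 5]: rating = 1 — has this property, so Yes.
[price: 36, rating: 1, origin: local, stock: 2]: rating = 1 — has this property, so Yes.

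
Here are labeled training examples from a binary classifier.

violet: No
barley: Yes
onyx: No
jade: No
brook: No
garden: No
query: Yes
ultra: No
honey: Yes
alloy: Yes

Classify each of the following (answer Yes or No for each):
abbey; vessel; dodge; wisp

'Yes' ⟺ ends with 'y'.

Yes, No, No, No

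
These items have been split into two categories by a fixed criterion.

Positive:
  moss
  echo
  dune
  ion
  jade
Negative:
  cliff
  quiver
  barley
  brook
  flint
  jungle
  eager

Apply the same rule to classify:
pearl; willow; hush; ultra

Negative, Negative, Positive, Negative

'Positive' ⟺ length ≤ 4.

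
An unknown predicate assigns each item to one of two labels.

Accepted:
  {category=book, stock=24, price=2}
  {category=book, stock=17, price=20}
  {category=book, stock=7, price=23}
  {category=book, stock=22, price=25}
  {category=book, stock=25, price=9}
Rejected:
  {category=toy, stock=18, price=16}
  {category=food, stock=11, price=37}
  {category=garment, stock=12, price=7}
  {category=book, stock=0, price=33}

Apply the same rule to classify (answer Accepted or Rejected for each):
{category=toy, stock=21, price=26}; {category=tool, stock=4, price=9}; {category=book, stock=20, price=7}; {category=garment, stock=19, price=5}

Rejected, Rejected, Accepted, Rejected

The classifier is using: category is book AND stock ≥ 7.
{category=toy, stock=21, price=26}: category is toy, stock = 21 — does not pass, so Rejected. {category=tool, stock=4, price=9}: category is tool, stock = 4 — does not pass, so Rejected. {category=book, stock=20, price=7}: category is book, stock = 20 — passes, so Accepted. {category=garment, stock=19, price=5}: category is garment, stock = 19 — does not pass, so Rejected.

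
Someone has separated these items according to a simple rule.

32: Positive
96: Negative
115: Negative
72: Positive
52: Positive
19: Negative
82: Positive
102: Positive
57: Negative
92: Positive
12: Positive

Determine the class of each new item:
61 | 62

The common property of the 'Positive' items is: ends in digit 2. No 'Negative' item has it.

Negative, Positive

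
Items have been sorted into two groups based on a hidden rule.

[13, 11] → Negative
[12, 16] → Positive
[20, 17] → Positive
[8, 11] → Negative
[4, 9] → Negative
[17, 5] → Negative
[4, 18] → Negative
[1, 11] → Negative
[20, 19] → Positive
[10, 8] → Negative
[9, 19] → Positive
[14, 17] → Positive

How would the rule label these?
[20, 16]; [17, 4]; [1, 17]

A rule that fits every label: sum ≥ 28 — true of each 'Positive' example, false of each 'Negative' one.
[20, 16] — 20+16 = 36, hence Positive.
[17, 4] — 17+4 = 21, hence Negative.
[1, 17] — 1+17 = 18, hence Negative.

Positive, Negative, Negative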